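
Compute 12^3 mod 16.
Use repeated squaring. Binary(3) = 11. Walk through the bits of the exponent 3 left-to-right: at each bit after the leading one, square the running value, then multiply by 12 if the bit is 1 (always reducing mod 16):
  bit 1 = 1 (leading): start with 12.
  bit 2 = 1: square 12^2 = 144 ≡ 0; bit is 1, so multiply 0·12 = 0 (mod 16).
Final value: 12^3 ≡ 0 (mod 16).

Final answer: 0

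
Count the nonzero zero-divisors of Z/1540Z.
Z/1540Z has 1059 nonzero zero-divisors

In Z/1540Z each nonzero element is either a unit (gcd with 1540 is 1) or a zero-divisor (gcd > 1). The number of units is φ(1540): factorise 1540 = 2^2 · 5 · 7 · 11, so φ(1540) = (2^2 − 2^1) · (5 − 1) · (7 − 1) · (11 − 1) = 2 · 4 · 6 · 10 = 480. The nonzero elements number 1540 − 1 = 1539. Hence the nonzero zero-divisors number 1539 − 480 = 1059.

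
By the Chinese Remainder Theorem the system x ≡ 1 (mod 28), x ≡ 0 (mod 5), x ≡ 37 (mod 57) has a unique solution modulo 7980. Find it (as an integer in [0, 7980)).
The moduli 28, 5, 57 are pairwise coprime, so by the CRT there is a unique solution mod 28·5·57 = 7980.
Solve by successive substitution. Start with x ≡ 1 (mod 28).
  Combine with x ≡ 0 (mod 5): write x = 1 + 28·t and require 1 + 28·t ≡ 0 (mod 5), i.e. 28·t ≡ 0 − 1 ≡ 4 (mod 5). Since 28^(−1) ≡ 2 (mod 5) (28 ≡ 3 (mod 5)), t ≡ 2·4 ≡ 3 (mod 5). So x ≡ 1 + 28·3 = 85 (mod 140).
  Combine with x ≡ 37 (mod 57): write x = 85 + 140·t and require 85 + 140·t ≡ 37 (mod 57), i.e. 140·t ≡ 37 − 85 ≡ 9 (mod 57). Since 140^(−1) ≡ 11 (mod 57) (140 ≡ 26 (mod 57)), t ≡ 11·9 ≡ 42 (mod 57). So x ≡ 85 + 140·42 = 5965 (mod 7980).
Unique solution in [0, 7980): x = 5965.

Final answer: x ≡ 5965 (mod 7980); the representative in [0, 7980) is 5965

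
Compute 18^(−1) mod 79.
Apply the extended Euclidean algorithm to (79, 18), tracking rows (r, s, t) with s·79 + t·18 = r. Each division r_prev = q·r_cur + r_new produces the new row as (previous row) − q·(current row):
  row A: (79, 1, 0)   [1·79 + 0·18 = 79]
  row B: (18, 0, 1)   [0·79 + 1·18 = 18]
  79 = 4·18 + 7   → row C = row A − 4·row B = (7, 1, −4)   [check: 1·79 − 4·18 = 7]
  18 = 2·7 + 4   → row D = row B − 2·row C = (4, −2, 9)   [check: −2·79 + 9·18 = 4]
  7 = 1·4 + 3   → row E = row C − 1·row D = (3, 3, −13)   [check: 3·79 − 13·18 = 3]
  4 = 1·3 + 1   → row F = row D − 1·row E = (1, −5, 22)   [check: −5·79 + 22·18 = 1]
  3 = 3·1 + 0   → remainder 0, stop. gcd = 1 (last nonzero row F).
The gcd is 1, so 18 is invertible mod 79. The last nonzero row gives −5·79 + 22·18 = 1, so t = 22. So 18^(−1) ≡ 22 (mod 79). Verify: 18 · 22 = 396 ≡ 1 (mod 79). ✓

Final answer: 18^(−1) ≡ 22 (mod 79)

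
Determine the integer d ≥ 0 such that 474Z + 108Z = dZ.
In the PID Z, (a, b) is generated by gcd(a, b). Compute gcd(474, 108) with the extended Euclidean algorithm, tracking rows (r, s, t) with s·474 + t·108 = r:
  row A: (474, 1, 0)   [1·474 + 0·108 = 474]
  row B: (108, 0, 1)   [0·474 + 1·108 = 108]
  474 = 4·108 + 42   → row C = row A − 4·row B = (42, 1, −4)   [check: 1·474 − 4·108 = 42]
  108 = 2·42 + 24   → row D = row B − 2·row C = (24, −2, 9)   [check: −2·474 + 9·108 = 24]
  42 = 1·24 + 18   → row E = row C − 1·row D = (18, 3, −13)   [check: 3·474 − 13·108 = 18]
  24 = 1·18 + 6   → row F = row D − 1·row E = (6, −5, 22)   [check: −5·474 + 22·108 = 6]
  18 = 3·6 + 0   → remainder 0, stop. gcd = 6 (last nonzero row F).
So gcd(474, 108) = 6, with Bézout identity −5·474 + 22·108 = 6. Containment (⊇): the Bézout identity exhibits 6 as an element of (474, 108), giving (6) ⊆ (474, 108). Containment (⊆): since 6 | 474 and 6 | 108 (474 = 6·79, 108 = 6·18), every Z-linear combination of 474 and 108 is divisible by 6, so (474, 108) ⊆ (6). Therefore (474, 108) = (6), d = 6.

Final answer: (474, 108) = (6); d = 6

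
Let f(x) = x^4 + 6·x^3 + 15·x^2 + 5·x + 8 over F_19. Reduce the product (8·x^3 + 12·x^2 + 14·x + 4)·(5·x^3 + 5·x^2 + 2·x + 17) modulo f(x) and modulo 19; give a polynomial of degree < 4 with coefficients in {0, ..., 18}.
Multiply as integer polynomials: a · b = 40·x^6 + 100·x^5 + 146·x^4 + 250·x^3 + 252·x^2 + 246·x + 68. Reducing coefficients mod 19: a · b ≡ 2·x^6 + 5·x^5 + 13·x^4 + 3·x^3 + 5·x^2 + 18·x + 11. Now divide by f(x) = x^4 + 6·x^3 + 15·x^2 + 5·x + 8 in F_19[x], eliminating the leading term at each step:
  leading term 2·x^6: subtract (2·x^2)·f(x) = 2·x^6 + 12·x^5 + 11·x^4 + 10·x^3 + 16·x^2, leaving 12·x^5 + 2·x^4 + 12·x^3 + 8·x^2 + 18·x + 11 (coefficients mod 19)
  leading term 12·x^5: subtract (12·x)·f(x) = 12·x^5 + 15·x^4 + 9·x^3 + 3·x^2 + x, leaving 6·x^4 + 3·x^3 + 5·x^2 + 17·x + 11 (coefficients mod 19)
  leading term 6·x^4: subtract (6)·f(x) = 6·x^4 + 17·x^3 + 14·x^2 + 11·x + 10, leaving 5·x^3 + 10·x^2 + 6·x + 1 (coefficients mod 19)
The degree is now < 4, so this is the remainder. Hence a · b ≡ 5·x^3 + 10·x^2 + 6·x + 1 in F_19[x]/(f).

Final answer: a · b ≡ 5·x^3 + 10·x^2 + 6·x + 1 (mod f(x))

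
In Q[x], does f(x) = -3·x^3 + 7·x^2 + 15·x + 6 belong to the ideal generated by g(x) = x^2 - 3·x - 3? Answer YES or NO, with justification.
YES

In Q[x] the ideal (g) consists of all multiples of g, so f ∈ (g) iff g | f, i.e. iff the remainder of f on division by g is 0. Divide f by g (g is monic, so eliminate the leading term of the running remainder at each step):
  leading term -3·x^3: subtract (-3·x)·g(x) = -3·x^3 + 9·x^2 + 9·x, leaving -2·x^2 + 6·x + 6
  leading term -2·x^2: subtract (-2)·g(x) = -2·x^2 + 6·x + 6, leaving 0
The remainder is 0, so f(x) = g(x) · h(x) with h(x) = -3·x - 2. Hence g | f, i.e. f ∈ (g).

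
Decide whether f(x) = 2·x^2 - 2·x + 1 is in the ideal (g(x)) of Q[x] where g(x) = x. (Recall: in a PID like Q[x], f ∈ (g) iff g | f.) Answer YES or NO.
In Q[x] the ideal (g) consists of all multiples of g, so f ∈ (g) iff g | f, i.e. iff the remainder of f on division by g is 0. Divide f by g (g is monic, so eliminate the leading term of the running remainder at each step):
  leading term 2·x^2: subtract (2·x)·g(x) = 2·x^2, leaving 1 - 2·x
  leading term -2·x: subtract (-2)·g(x) = -2·x, leaving 1
The remainder r(x) = 1 ≠ 0 (and deg r < deg g), so g ∤ f, i.e. f ∉ (g).

Final answer: NO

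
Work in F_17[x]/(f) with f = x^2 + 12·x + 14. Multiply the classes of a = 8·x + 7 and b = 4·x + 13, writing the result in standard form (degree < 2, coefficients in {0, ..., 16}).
a · b ≡ 3·x (mod f(x))

Multiply as integer polynomials: a · b = 32·x^2 + 132·x + 91. Reducing coefficients mod 17: a · b ≡ 15·x^2 + 13·x + 6. Now divide by f(x) = x^2 + 12·x + 14 in F_17[x], eliminating the leading term at each step:
  leading term 15·x^2: subtract (15)·f(x) = 15·x^2 + 10·x + 6, leaving 3·x (coefficients mod 17)
The degree is now < 2, so this is the remainder. Hence a · b ≡ 3·x in F_17[x]/(f).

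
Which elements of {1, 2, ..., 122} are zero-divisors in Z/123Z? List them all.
nonzero zero-divisors of Z/123Z = {3, 6, 9, 12, 15, 18, 21, 24, 27, 30, 33, 36, 39, 41, 42, 45, 48, 51, 54, 57, 60, 63, 66, 69, 72, 75, 78, 81, 82, 84, 87, 90, 93, 96, 99, 102, 105, 108, 111, 114, 117, 120}

An element a ∈ Z/123Z (with a ≠ 0) is a zero-divisor iff gcd(a, 123) > 1 (because a is a unit precisely when gcd(a, n) = 1, and in Z/nZ every nonzero, non-unit element is a zero-divisor). Scan a = 1, ..., 122 and keep those with gcd(a, 123) > 1:
  gcd(3, 123) = 3, gcd(6, 123) = 3, gcd(9, 123) = 3, gcd(12, 123) = 3, gcd(15, 123) = 3, gcd(18, 123) = 3, gcd(21, 123) = 3, gcd(24, 123) = 3, gcd(27, 123) = 3, gcd(30, 123) = 3, gcd(33, 123) = 3, gcd(36, 123) = 3, gcd(39, 123) = 3, gcd(41, 123) = 41, gcd(42, 123) = 3, gcd(45, 123) = 3, gcd(48, 123) = 3, gcd(51, 123) = 3, gcd(54, 123) = 3, gcd(57, 123) = 3, gcd(60, 123) = 3, gcd(63, 123) = 3, gcd(66, 123) = 3, gcd(69, 123) = 3, gcd(72, 123) = 3, gcd(75, 123) = 3, gcd(78, 123) = 3, gcd(81, 123) = 3, gcd(82, 123) = 41, gcd(84, 123) = 3, gcd(87, 123) = 3, gcd(90, 123) = 3, gcd(93, 123) = 3, gcd(96, 123) = 3, gcd(99, 123) = 3, gcd(102, 123) = 3, gcd(105, 123) = 3, gcd(108, 123) = 3, gcd(111, 123) = 3, gcd(114, 123) = 3, gcd(117, 123) = 3, gcd(120, 123) = 3.
All other a ∈ {1, ..., 122} have gcd(a, 123) = 1 and are units. So the nonzero zero-divisors are exactly the 42 values of a appearing in this scan.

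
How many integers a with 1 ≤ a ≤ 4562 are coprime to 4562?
2280

The number of a ∈ {1, ..., 4562} with gcd(a, 4562) = 1 is by definition Euler's totient φ(4562). φ is multiplicative, with φ(p^e) = p^e − p^(e−1). Factorise 4562 = 2 · 2281. Then
  φ(4562) = (2 − 1) · (2281 − 1) = 1 · 2280 = 2280.
So there are 2280 such integers.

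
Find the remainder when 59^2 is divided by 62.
Use repeated squaring. Binary(2) = 10. Walk through the bits of the exponent 2 left-to-right: at each bit after the leading one, square the running value, then multiply by 59 if the bit is 1 (always reducing mod 62):
  bit 1 = 1 (leading): start with 59.
  bit 2 = 0: square 59^2 = 3481 ≡ 9 (mod 62).
Final value: 59^2 ≡ 9 (mod 62).

Final answer: 9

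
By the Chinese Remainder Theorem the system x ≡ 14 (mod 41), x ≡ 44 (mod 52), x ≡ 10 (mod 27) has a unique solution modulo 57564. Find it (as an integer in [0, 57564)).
The moduli 41, 52, 27 are pairwise coprime, so by the CRT there is a unique solution mod 41·52·27 = 57564.
Solve by successive substitution. Start with x ≡ 14 (mod 41).
  Combine with x ≡ 44 (mod 52): write x = 14 + 41·t and require 14 + 41·t ≡ 44 (mod 52), i.e. 41·t ≡ 44 − 14 ≡ 30 (mod 52). Since 41^(−1) ≡ 33 (mod 52), t ≡ 33·30 ≡ 2 (mod 52). So x ≡ 14 + 41·2 = 96 (mod 2132).
  Combine with x ≡ 10 (mod 27): write x = 96 + 2132·t and require 96 + 2132·t ≡ 10 (mod 27), i.e. 2132·t ≡ 10 − 96 ≡ 22 (mod 27). Since 2132^(−1) ≡ 26 (mod 27) (2132 ≡ 26 (mod 27)), t ≡ 26·22 ≡ 5 (mod 27). So x ≡ 96 + 2132·5 = 10756 (mod 57564).
Unique solution in [0, 57564): x = 10756.

Final answer: x ≡ 10756 (mod 57564); the representative in [0, 57564) is 10756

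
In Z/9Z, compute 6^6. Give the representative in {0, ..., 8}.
Use repeated squaring. Binary(6) = 110. Walk through the bits of the exponent 6 left-to-right: at each bit after the leading one, square the running value, then multiply by 6 if the bit is 1 (always reducing mod 9):
  bit 1 = 1 (leading): start with 6.
  bit 2 = 1: square 6^2 = 36 ≡ 0; bit is 1, so multiply 0·6 = 0 (mod 9).
  bit 3 = 0: square 0^2 = 0 (mod 9).
Final value: 6^6 ≡ 0 (mod 9).

Final answer: 0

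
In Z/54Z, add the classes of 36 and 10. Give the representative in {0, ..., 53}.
46

Both summands are already reduced mod 54. 36 + 10 = 46; 46 = 0·54 + 46, so (36 + 10) mod 54 = 46.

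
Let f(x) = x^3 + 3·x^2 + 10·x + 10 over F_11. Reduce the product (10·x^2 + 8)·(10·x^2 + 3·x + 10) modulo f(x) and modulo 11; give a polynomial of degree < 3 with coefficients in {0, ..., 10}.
Multiply as integer polynomials: a · b = 100·x^4 + 30·x^3 + 180·x^2 + 24·x + 80. Reducing coefficients mod 11: a · b ≡ x^4 + 8·x^3 + 4·x^2 + 2·x + 3. Now divide by f(x) = x^3 + 3·x^2 + 10·x + 10 in F_11[x], eliminating the leading term at each step:
  leading term x^4: subtract (x)·f(x) = x^4 + 3·x^3 + 10·x^2 + 10·x, leaving 5·x^3 + 5·x^2 + 3·x + 3 (coefficients mod 11)
  leading term 5·x^3: subtract (5)·f(x) = 5·x^3 + 4·x^2 + 6·x + 6, leaving x^2 + 8·x + 8 (coefficients mod 11)
The degree is now < 3, so this is the remainder. Hence a · b ≡ x^2 + 8·x + 8 in F_11[x]/(f).

Final answer: a · b ≡ x^2 + 8·x + 8 (mod f(x))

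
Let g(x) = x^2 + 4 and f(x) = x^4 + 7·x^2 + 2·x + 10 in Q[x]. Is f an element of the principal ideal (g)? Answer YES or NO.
In Q[x] the ideal (g) consists of all multiples of g, so f ∈ (g) iff g | f, i.e. iff the remainder of f on division by g is 0. Divide f by g (g is monic, so eliminate the leading term of the running remainder at each step):
  leading term x^4: subtract (x^2)·g(x) = x^4 + 4·x^2, leaving 3·x^2 + 2·x + 10
  leading term 3·x^2: subtract (3)·g(x) = 3·x^2 + 12, leaving 2·x - 2
The remainder r(x) = 2·x - 2 ≠ 0 (and deg r < deg g), so g ∤ f, i.e. f ∉ (g).

Final answer: NO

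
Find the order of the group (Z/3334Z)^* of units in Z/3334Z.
(Z/3334Z)^* consists of the classes a with gcd(a, 3334) = 1, so its order is φ(3334). φ is multiplicative, with φ(p^e) = p^e − p^(e−1). Factorise 3334 = 2 · 1667. Then
  φ(3334) = (2 − 1) · (1667 − 1) = 1 · 1666 = 1666.
Thus |(Z/3334Z)^*| = 1666.

Final answer: |(Z/3334Z)^*| = 1666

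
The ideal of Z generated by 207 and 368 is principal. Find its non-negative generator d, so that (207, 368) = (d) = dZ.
(207, 368) = (23); d = 23

In the PID Z, (a, b) is generated by gcd(a, b). Compute gcd(368, 207) with the extended Euclidean algorithm, tracking rows (r, s, t) with s·368 + t·207 = r:
  row A: (368, 1, 0)   [1·368 + 0·207 = 368]
  row B: (207, 0, 1)   [0·368 + 1·207 = 207]
  368 = 1·207 + 161   → row C = row A − 1·row B = (161, 1, −1)   [check: 1·368 − 1·207 = 161]
  207 = 1·161 + 46   → row D = row B − 1·row C = (46, −1, 2)   [check: −1·368 + 2·207 = 46]
  161 = 3·46 + 23   → row E = row C − 3·row D = (23, 4, −7)   [check: 4·368 − 7·207 = 23]
  46 = 2·23 + 0   → remainder 0, stop. gcd = 23 (last nonzero row E).
So gcd(207, 368) = 23, with Bézout identity 4·368 − 7·207 = 23. Containment (⊇): the Bézout identity exhibits 23 as an element of (207, 368), giving (23) ⊆ (207, 368). Containment (⊆): since 23 | 207 and 23 | 368 (207 = 23·9, 368 = 23·16), every Z-linear combination of 207 and 368 is divisible by 23, so (207, 368) ⊆ (23). Therefore (207, 368) = (23), d = 23.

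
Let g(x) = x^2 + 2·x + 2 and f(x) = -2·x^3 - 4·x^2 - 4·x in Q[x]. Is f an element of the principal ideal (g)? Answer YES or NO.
YES

In Q[x] the ideal (g) consists of all multiples of g, so f ∈ (g) iff g | f, i.e. iff the remainder of f on division by g is 0. Divide f by g (g is monic, so eliminate the leading term of the running remainder at each step):
  leading term -2·x^3: subtract (-2·x)·g(x) = -2·x^3 - 4·x^2 - 4·x, leaving 0
The remainder is 0, so f(x) = g(x) · h(x) with h(x) = -2·x. Hence g | f, i.e. f ∈ (g).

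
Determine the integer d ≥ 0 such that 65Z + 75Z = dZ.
In the PID Z, (a, b) is generated by gcd(a, b). Compute gcd(75, 65) with the extended Euclidean algorithm, tracking rows (r, s, t) with s·75 + t·65 = r:
  row A: (75, 1, 0)   [1·75 + 0·65 = 75]
  row B: (65, 0, 1)   [0·75 + 1·65 = 65]
  75 = 1·65 + 10   → row C = row A − 1·row B = (10, 1, −1)   [check: 1·75 − 1·65 = 10]
  65 = 6·10 + 5   → row D = row B − 6·row C = (5, −6, 7)   [check: −6·75 + 7·65 = 5]
  10 = 2·5 + 0   → remainder 0, stop. gcd = 5 (last nonzero row D).
So gcd(65, 75) = 5, with Bézout identity −6·75 + 7·65 = 5. Containment (⊇): the Bézout identity exhibits 5 as an element of (65, 75), giving (5) ⊆ (65, 75). Containment (⊆): since 5 | 65 and 5 | 75 (65 = 5·13, 75 = 5·15), every Z-linear combination of 65 and 75 is divisible by 5, so (65, 75) ⊆ (5). Therefore (65, 75) = (5), d = 5.

Final answer: (65, 75) = (5); d = 5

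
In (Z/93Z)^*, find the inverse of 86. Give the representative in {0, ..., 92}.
Apply the extended Euclidean algorithm to (93, 86), tracking rows (r, s, t) with s·93 + t·86 = r. Each division r_prev = q·r_cur + r_new produces the new row as (previous row) − q·(current row):
  row A: (93, 1, 0)   [1·93 + 0·86 = 93]
  row B: (86, 0, 1)   [0·93 + 1·86 = 86]
  93 = 1·86 + 7   → row C = row A − 1·row B = (7, 1, −1)   [check: 1·93 − 1·86 = 7]
  86 = 12·7 + 2   → row D = row B − 12·row C = (2, −12, 13)   [check: −12·93 + 13·86 = 2]
  7 = 3·2 + 1   → row E = row C − 3·row D = (1, 37, −40)   [check: 37·93 − 40·86 = 1]
  2 = 2·1 + 0   → remainder 0, stop. gcd = 1 (last nonzero row E).
The gcd is 1, so 86 is invertible mod 93. The last nonzero row gives 37·93 − 40·86 = 1, so t = −40. So 86^(−1) ≡ −40 ≡ 53 (mod 93). Verify: 86 · 53 = 4558 ≡ 1 (mod 93). ✓

Final answer: 86^(−1) ≡ 53 (mod 93)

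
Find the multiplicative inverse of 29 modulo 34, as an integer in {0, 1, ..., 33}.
29^(−1) ≡ 27 (mod 34)

Apply the extended Euclidean algorithm to (34, 29), tracking rows (r, s, t) with s·34 + t·29 = r. Each division r_prev = q·r_cur + r_new produces the new row as (previous row) − q·(current row):
  row A: (34, 1, 0)   [1·34 + 0·29 = 34]
  row B: (29, 0, 1)   [0·34 + 1·29 = 29]
  34 = 1·29 + 5   → row C = row A − 1·row B = (5, 1, −1)   [check: 1·34 − 1·29 = 5]
  29 = 5·5 + 4   → row D = row B − 5·row C = (4, −5, 6)   [check: −5·34 + 6·29 = 4]
  5 = 1·4 + 1   → row E = row C − 1·row D = (1, 6, −7)   [check: 6·34 − 7·29 = 1]
  4 = 4·1 + 0   → remainder 0, stop. gcd = 1 (last nonzero row E).
The gcd is 1, so 29 is invertible mod 34. The last nonzero row gives 6·34 − 7·29 = 1, so t = −7. So 29^(−1) ≡ −7 ≡ 27 (mod 34). Verify: 29 · 27 = 783 ≡ 1 (mod 34). ✓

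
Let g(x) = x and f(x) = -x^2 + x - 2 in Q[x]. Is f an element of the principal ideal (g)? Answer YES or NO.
NO

In Q[x] the ideal (g) consists of all multiples of g, so f ∈ (g) iff g | f, i.e. iff the remainder of f on division by g is 0. Divide f by g (g is monic, so eliminate the leading term of the running remainder at each step):
  leading term -x^2: subtract (-x)·g(x) = -x^2, leaving x - 2
  leading term x: subtract (1)·g(x) = x, leaving -2
The remainder r(x) = -2 ≠ 0 (and deg r < deg g), so g ∤ f, i.e. f ∉ (g).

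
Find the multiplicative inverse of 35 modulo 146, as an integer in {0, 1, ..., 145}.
Apply the extended Euclidean algorithm to (146, 35), tracking rows (r, s, t) with s·146 + t·35 = r. Each division r_prev = q·r_cur + r_new produces the new row as (previous row) − q·(current row):
  row A: (146, 1, 0)   [1·146 + 0·35 = 146]
  row B: (35, 0, 1)   [0·146 + 1·35 = 35]
  146 = 4·35 + 6   → row C = row A − 4·row B = (6, 1, −4)   [check: 1·146 − 4·35 = 6]
  35 = 5·6 + 5   → row D = row B − 5·row C = (5, −5, 21)   [check: −5·146 + 21·35 = 5]
  6 = 1·5 + 1   → row E = row C − 1·row D = (1, 6, −25)   [check: 6·146 − 25·35 = 1]
  5 = 5·1 + 0   → remainder 0, stop. gcd = 1 (last nonzero row E).
The gcd is 1, so 35 is invertible mod 146. The last nonzero row gives 6·146 − 25·35 = 1, so t = −25. So 35^(−1) ≡ −25 ≡ 121 (mod 146). Verify: 35 · 121 = 4235 ≡ 1 (mod 146). ✓

Final answer: 35^(−1) ≡ 121 (mod 146)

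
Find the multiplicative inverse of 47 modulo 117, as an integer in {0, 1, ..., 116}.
Apply the extended Euclidean algorithm to (117, 47), tracking rows (r, s, t) with s·117 + t·47 = r. Each division r_prev = q·r_cur + r_new produces the new row as (previous row) − q·(current row):
  row A: (117, 1, 0)   [1·117 + 0·47 = 117]
  row B: (47, 0, 1)   [0·117 + 1·47 = 47]
  117 = 2·47 + 23   → row C = row A − 2·row B = (23, 1, −2)   [check: 1·117 − 2·47 = 23]
  47 = 2·23 + 1   → row D = row B − 2·row C = (1, −2, 5)   [check: −2·117 + 5·47 = 1]
  23 = 23·1 + 0   → remainder 0, stop. gcd = 1 (last nonzero row D).
The gcd is 1, so 47 is invertible mod 117. The last nonzero row gives −2·117 + 5·47 = 1, so t = 5. So 47^(−1) ≡ 5 (mod 117). Verify: 47 · 5 = 235 ≡ 1 (mod 117). ✓

Final answer: 47^(−1) ≡ 5 (mod 117)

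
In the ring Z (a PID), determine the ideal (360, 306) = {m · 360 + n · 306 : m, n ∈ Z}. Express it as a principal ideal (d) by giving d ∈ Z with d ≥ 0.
In the PID Z, (a, b) is generated by gcd(a, b). Compute gcd(360, 306) with the extended Euclidean algorithm, tracking rows (r, s, t) with s·360 + t·306 = r:
  row A: (360, 1, 0)   [1·360 + 0·306 = 360]
  row B: (306, 0, 1)   [0·360 + 1·306 = 306]
  360 = 1·306 + 54   → row C = row A − 1·row B = (54, 1, −1)   [check: 1·360 − 1·306 = 54]
  306 = 5·54 + 36   → row D = row B − 5·row C = (36, −5, 6)   [check: −5·360 + 6·306 = 36]
  54 = 1·36 + 18   → row E = row C − 1·row D = (18, 6, −7)   [check: 6·360 − 7·306 = 18]
  36 = 2·18 + 0   → remainder 0, stop. gcd = 18 (last nonzero row E).
So gcd(360, 306) = 18, with Bézout identity 6·360 − 7·306 = 18. Containment (⊇): the Bézout identity exhibits 18 as an element of (360, 306), giving (18) ⊆ (360, 306). Containment (⊆): since 18 | 360 and 18 | 306 (360 = 18·20, 306 = 18·17), every Z-linear combination of 360 and 306 is divisible by 18, so (360, 306) ⊆ (18). Therefore (360, 306) = (18), d = 18.

Final answer: (360, 306) = (18); d = 18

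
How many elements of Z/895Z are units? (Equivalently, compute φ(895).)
An element a ∈ Z/895Z is a unit iff gcd(a, 895) = 1, so the number of units is φ(895). φ is multiplicative, with φ(p^e) = p^e − p^(e−1). Factorise 895 = 5 · 179. Then
  φ(895) = (5 − 1) · (179 − 1) = 4 · 178 = 712.

Final answer: Z/895Z has φ(895) = 712 units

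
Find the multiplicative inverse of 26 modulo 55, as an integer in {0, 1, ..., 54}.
Apply the extended Euclidean algorithm to (55, 26), tracking rows (r, s, t) with s·55 + t·26 = r. Each division r_prev = q·r_cur + r_new produces the new row as (previous row) − q·(current row):
  row A: (55, 1, 0)   [1·55 + 0·26 = 55]
  row B: (26, 0, 1)   [0·55 + 1·26 = 26]
  55 = 2·26 + 3   → row C = row A − 2·row B = (3, 1, −2)   [check: 1·55 − 2·26 = 3]
  26 = 8·3 + 2   → row D = row B − 8·row C = (2, −8, 17)   [check: −8·55 + 17·26 = 2]
  3 = 1·2 + 1   → row E = row C − 1·row D = (1, 9, −19)   [check: 9·55 − 19·26 = 1]
  2 = 2·1 + 0   → remainder 0, stop. gcd = 1 (last nonzero row E).
The gcd is 1, so 26 is invertible mod 55. The last nonzero row gives 9·55 − 19·26 = 1, so t = −19. So 26^(−1) ≡ −19 ≡ 36 (mod 55). Verify: 26 · 36 = 936 ≡ 1 (mod 55). ✓

Final answer: 26^(−1) ≡ 36 (mod 55)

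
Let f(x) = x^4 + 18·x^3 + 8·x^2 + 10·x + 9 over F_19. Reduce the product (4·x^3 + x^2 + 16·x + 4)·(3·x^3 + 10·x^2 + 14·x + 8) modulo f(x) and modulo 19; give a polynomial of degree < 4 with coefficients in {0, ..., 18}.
Multiply as integer polynomials: a · b = 12·x^6 + 43·x^5 + 114·x^4 + 218·x^3 + 272·x^2 + 184·x + 32. Reducing coefficients mod 19: a · b ≡ 12·x^6 + 5·x^5 + 9·x^3 + 6·x^2 + 13·x + 13. Now divide by f(x) = x^4 + 18·x^3 + 8·x^2 + 10·x + 9 in F_19[x], eliminating the leading term at each step:
  leading term 12·x^6: subtract (12·x^2)·f(x) = 12·x^6 + 7·x^5 + x^4 + 6·x^3 + 13·x^2, leaving 17·x^5 + 18·x^4 + 3·x^3 + 12·x^2 + 13·x + 13 (coefficients mod 19)
  leading term 17·x^5: subtract (17·x)·f(x) = 17·x^5 + 2·x^4 + 3·x^3 + 18·x^2 + x, leaving 16·x^4 + 13·x^2 + 12·x + 13 (coefficients mod 19)
  leading term 16·x^4: subtract (16)·f(x) = 16·x^4 + 3·x^3 + 14·x^2 + 8·x + 11, leaving 16·x^3 + 18·x^2 + 4·x + 2 (coefficients mod 19)
The degree is now < 4, so this is the remainder. Hence a · b ≡ 16·x^3 + 18·x^2 + 4·x + 2 in F_19[x]/(f).

Final answer: a · b ≡ 16·x^3 + 18·x^2 + 4·x + 2 (mod f(x))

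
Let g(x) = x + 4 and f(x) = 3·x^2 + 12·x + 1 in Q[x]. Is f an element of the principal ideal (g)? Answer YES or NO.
In Q[x] the ideal (g) consists of all multiples of g, so f ∈ (g) iff g | f, i.e. iff the remainder of f on division by g is 0. Divide f by g (g is monic, so eliminate the leading term of the running remainder at each step):
  leading term 3·x^2: subtract (3·x)·g(x) = 3·x^2 + 12·x, leaving 1
The remainder r(x) = 1 ≠ 0 (and deg r < deg g), so g ∤ f, i.e. f ∉ (g).

Final answer: NO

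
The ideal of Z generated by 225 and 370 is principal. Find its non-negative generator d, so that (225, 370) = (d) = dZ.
In the PID Z, (a, b) is generated by gcd(a, b). Compute gcd(370, 225) with the extended Euclidean algorithm, tracking rows (r, s, t) with s·370 + t·225 = r:
  row A: (370, 1, 0)   [1·370 + 0·225 = 370]
  row B: (225, 0, 1)   [0·370 + 1·225 = 225]
  370 = 1·225 + 145   → row C = row A − 1·row B = (145, 1, −1)   [check: 1·370 − 1·225 = 145]
  225 = 1·145 + 80   → row D = row B − 1·row C = (80, −1, 2)   [check: −1·370 + 2·225 = 80]
  145 = 1·80 + 65   → row E = row C − 1·row D = (65, 2, −3)   [check: 2·370 − 3·225 = 65]
  80 = 1·65 + 15   → row F = row D − 1·row E = (15, −3, 5)   [check: −3·370 + 5·225 = 15]
  65 = 4·15 + 5   → row G = row E − 4·row F = (5, 14, −23)   [check: 14·370 − 23·225 = 5]
  15 = 3·5 + 0   → remainder 0, stop. gcd = 5 (last nonzero row G).
So gcd(225, 370) = 5, with Bézout identity 14·370 − 23·225 = 5. Containment (⊇): the Bézout identity exhibits 5 as an element of (225, 370), giving (5) ⊆ (225, 370). Containment (⊆): since 5 | 225 and 5 | 370 (225 = 5·45, 370 = 5·74), every Z-linear combination of 225 and 370 is divisible by 5, so (225, 370) ⊆ (5). Therefore (225, 370) = (5), d = 5.

Final answer: (225, 370) = (5); d = 5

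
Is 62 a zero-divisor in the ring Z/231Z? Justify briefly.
gcd(62, 231) = 1, so 62 is a unit in Z/231Z (it has a multiplicative inverse). A unit cannot be a zero-divisor: if 62·b ≡ 0 then multiplying both sides by 62^(−1) gives b ≡ 0. So 62 is not a zero-divisor.

Final answer: NO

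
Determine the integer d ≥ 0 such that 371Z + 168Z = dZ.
In the PID Z, (a, b) is generated by gcd(a, b). Compute gcd(371, 168) with the extended Euclidean algorithm, tracking rows (r, s, t) with s·371 + t·168 = r:
  row A: (371, 1, 0)   [1·371 + 0·168 = 371]
  row B: (168, 0, 1)   [0·371 + 1·168 = 168]
  371 = 2·168 + 35   → row C = row A − 2·row B = (35, 1, −2)   [check: 1·371 − 2·168 = 35]
  168 = 4·35 + 28   → row D = row B − 4·row C = (28, −4, 9)   [check: −4·371 + 9·168 = 28]
  35 = 1·28 + 7   → row E = row C − 1·row D = (7, 5, −11)   [check: 5·371 − 11·168 = 7]
  28 = 4·7 + 0   → remainder 0, stop. gcd = 7 (last nonzero row E).
So gcd(371, 168) = 7, with Bézout identity 5·371 − 11·168 = 7. Containment (⊇): the Bézout identity exhibits 7 as an element of (371, 168), giving (7) ⊆ (371, 168). Containment (⊆): since 7 | 371 and 7 | 168 (371 = 7·53, 168 = 7·24), every Z-linear combination of 371 and 168 is divisible by 7, so (371, 168) ⊆ (7). Therefore (371, 168) = (7), d = 7.

Final answer: (371, 168) = (7); d = 7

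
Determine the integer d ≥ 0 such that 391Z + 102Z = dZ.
(391, 102) = (17); d = 17

In the PID Z, (a, b) is generated by gcd(a, b). Compute gcd(391, 102) with the extended Euclidean algorithm, tracking rows (r, s, t) with s·391 + t·102 = r:
  row A: (391, 1, 0)   [1·391 + 0·102 = 391]
  row B: (102, 0, 1)   [0·391 + 1·102 = 102]
  391 = 3·102 + 85   → row C = row A − 3·row B = (85, 1, −3)   [check: 1·391 − 3·102 = 85]
  102 = 1·85 + 17   → row D = row B − 1·row C = (17, −1, 4)   [check: −1·391 + 4·102 = 17]
  85 = 5·17 + 0   → remainder 0, stop. gcd = 17 (last nonzero row D).
So gcd(391, 102) = 17, with Bézout identity −1·391 + 4·102 = 17. Containment (⊇): the Bézout identity exhibits 17 as an element of (391, 102), giving (17) ⊆ (391, 102). Containment (⊆): since 17 | 391 and 17 | 102 (391 = 17·23, 102 = 17·6), every Z-linear combination of 391 and 102 is divisible by 17, so (391, 102) ⊆ (17). Therefore (391, 102) = (17), d = 17.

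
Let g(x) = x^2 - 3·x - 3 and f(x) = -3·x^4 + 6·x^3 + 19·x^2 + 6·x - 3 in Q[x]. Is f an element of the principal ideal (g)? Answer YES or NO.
In Q[x] the ideal (g) consists of all multiples of g, so f ∈ (g) iff g | f, i.e. iff the remainder of f on division by g is 0. Divide f by g (g is monic, so eliminate the leading term of the running remainder at each step):
  leading term -3·x^4: subtract (-3·x^2)·g(x) = -3·x^4 + 9·x^3 + 9·x^2, leaving -3·x^3 + 10·x^2 + 6·x - 3
  leading term -3·x^3: subtract (-3·x)·g(x) = -3·x^3 + 9·x^2 + 9·x, leaving x^2 - 3·x - 3
  leading term x^2: subtract (1)·g(x) = x^2 - 3·x - 3, leaving 0
The remainder is 0, so f(x) = g(x) · h(x) with h(x) = -3·x^2 - 3·x + 1. Hence g | f, i.e. f ∈ (g).

Final answer: YES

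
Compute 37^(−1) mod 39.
Apply the extended Euclidean algorithm to (39, 37), tracking rows (r, s, t) with s·39 + t·37 = r. Each division r_prev = q·r_cur + r_new produces the new row as (previous row) − q·(current row):
  row A: (39, 1, 0)   [1·39 + 0·37 = 39]
  row B: (37, 0, 1)   [0·39 + 1·37 = 37]
  39 = 1·37 + 2   → row C = row A − 1·row B = (2, 1, −1)   [check: 1·39 − 1·37 = 2]
  37 = 18·2 + 1   → row D = row B − 18·row C = (1, −18, 19)   [check: −18·39 + 19·37 = 1]
  2 = 2·1 + 0   → remainder 0, stop. gcd = 1 (last nonzero row D).
The gcd is 1, so 37 is invertible mod 39. The last nonzero row gives −18·39 + 19·37 = 1, so t = 19. So 37^(−1) ≡ 19 (mod 39). Verify: 37 · 19 = 703 ≡ 1 (mod 39). ✓

Final answer: 37^(−1) ≡ 19 (mod 39)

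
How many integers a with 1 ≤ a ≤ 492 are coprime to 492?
160

The number of a ∈ {1, ..., 492} with gcd(a, 492) = 1 is by definition Euler's totient φ(492). φ is multiplicative, with φ(p^e) = p^e − p^(e−1). Factorise 492 = 2^2 · 3 · 41. Then
  φ(492) = (2^2 − 2^1) · (3 − 1) · (41 − 1) = 2 · 2 · 40 = 160.
So there are 160 such integers.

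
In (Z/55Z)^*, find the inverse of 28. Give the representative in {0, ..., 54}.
28^(−1) ≡ 2 (mod 55)

Apply the extended Euclidean algorithm to (55, 28), tracking rows (r, s, t) with s·55 + t·28 = r. Each division r_prev = q·r_cur + r_new produces the new row as (previous row) − q·(current row):
  row A: (55, 1, 0)   [1·55 + 0·28 = 55]
  row B: (28, 0, 1)   [0·55 + 1·28 = 28]
  55 = 1·28 + 27   → row C = row A − 1·row B = (27, 1, −1)   [check: 1·55 − 1·28 = 27]
  28 = 1·27 + 1   → row D = row B − 1·row C = (1, −1, 2)   [check: −1·55 + 2·28 = 1]
  27 = 27·1 + 0   → remainder 0, stop. gcd = 1 (last nonzero row D).
The gcd is 1, so 28 is invertible mod 55. The last nonzero row gives −1·55 + 2·28 = 1, so t = 2. So 28^(−1) ≡ 2 (mod 55). Verify: 28 · 2 = 56 ≡ 1 (mod 55). ✓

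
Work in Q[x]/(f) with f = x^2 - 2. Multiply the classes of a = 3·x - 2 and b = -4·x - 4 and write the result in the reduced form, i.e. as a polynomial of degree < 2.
First multiply in Q[x] without reducing: a · b = -12·x^2 - 4·x + 8. Now divide by f(x) = x^2 - 2, eliminating the leading term at each step:
  leading term -12·x^2: subtract (-12)·f(x) = 24 - 12·x^2, leaving -4·x - 16
The degree is now < 2, so this is the remainder. Hence a · b ≡ -4·x - 16 in Q[x]/(f).

Final answer: a · b ≡ -4·x - 16 (mod f(x))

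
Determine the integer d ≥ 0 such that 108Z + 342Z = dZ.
In the PID Z, (a, b) is generated by gcd(a, b). Compute gcd(342, 108) with the extended Euclidean algorithm, tracking rows (r, s, t) with s·342 + t·108 = r:
  row A: (342, 1, 0)   [1·342 + 0·108 = 342]
  row B: (108, 0, 1)   [0·342 + 1·108 = 108]
  342 = 3·108 + 18   → row C = row A − 3·row B = (18, 1, −3)   [check: 1·342 − 3·108 = 18]
  108 = 6·18 + 0   → remainder 0, stop. gcd = 18 (last nonzero row C).
So gcd(108, 342) = 18, with Bézout identity 1·342 − 3·108 = 18. Containment (⊇): the Bézout identity exhibits 18 as an element of (108, 342), giving (18) ⊆ (108, 342). Containment (⊆): since 18 | 108 and 18 | 342 (108 = 18·6, 342 = 18·19), every Z-linear combination of 108 and 342 is divisible by 18, so (108, 342) ⊆ (18). Therefore (108, 342) = (18), d = 18.

Final answer: (108, 342) = (18); d = 18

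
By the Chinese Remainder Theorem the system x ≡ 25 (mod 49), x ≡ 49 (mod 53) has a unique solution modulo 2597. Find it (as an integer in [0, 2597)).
The moduli 49, 53 are pairwise coprime, so by the CRT there is a unique solution mod 49·53 = 2597.
Solve by successive substitution. Start with x ≡ 25 (mod 49).
  Combine with x ≡ 49 (mod 53): write x = 25 + 49·t and require 25 + 49·t ≡ 49 (mod 53), i.e. 49·t ≡ 49 − 25 ≡ 24 (mod 53). Since 49^(−1) ≡ 13 (mod 53), t ≡ 13·24 ≡ 47 (mod 53). So x ≡ 25 + 49·47 = 2328 (mod 2597).
Unique solution in [0, 2597): x = 2328.

Final answer: x ≡ 2328 (mod 2597); the representative in [0, 2597) is 2328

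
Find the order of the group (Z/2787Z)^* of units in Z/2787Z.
(Z/2787Z)^* consists of the classes a with gcd(a, 2787) = 1, so its order is φ(2787). φ is multiplicative, with φ(p^e) = p^e − p^(e−1). Factorise 2787 = 3 · 929. Then
  φ(2787) = (3 − 1) · (929 − 1) = 2 · 928 = 1856.
Thus |(Z/2787Z)^*| = 1856.

Final answer: |(Z/2787Z)^*| = 1856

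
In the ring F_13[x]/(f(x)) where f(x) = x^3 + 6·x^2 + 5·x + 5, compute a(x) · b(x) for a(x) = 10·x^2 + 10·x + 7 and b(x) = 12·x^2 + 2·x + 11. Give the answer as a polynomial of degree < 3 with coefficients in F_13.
Multiply as integer polynomials: a · b = 120·x^4 + 140·x^3 + 214·x^2 + 124·x + 77. Reducing coefficients mod 13: a · b ≡ 3·x^4 + 10·x^3 + 6·x^2 + 7·x + 12. Now divide by f(x) = x^3 + 6·x^2 + 5·x + 5 in F_13[x], eliminating the leading term at each step:
  leading term 3·x^4: subtract (3·x)·f(x) = 3·x^4 + 5·x^3 + 2·x^2 + 2·x, leaving 5·x^3 + 4·x^2 + 5·x + 12 (coefficients mod 13)
  leading term 5·x^3: subtract (5)·f(x) = 5·x^3 + 4·x^2 + 12·x + 12, leaving 6·x (coefficients mod 13)
The degree is now < 3, so this is the remainder. Hence a · b ≡ 6·x in F_13[x]/(f).

Final answer: a · b ≡ 6·x (mod f(x))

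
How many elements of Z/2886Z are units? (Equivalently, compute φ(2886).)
An element a ∈ Z/2886Z is a unit iff gcd(a, 2886) = 1, so the number of units is φ(2886). φ is multiplicative, with φ(p^e) = p^e − p^(e−1). Factorise 2886 = 2 · 3 · 13 · 37. Then
  φ(2886) = (2 − 1) · (3 − 1) · (13 − 1) · (37 − 1) = 1 · 2 · 12 · 36 = 864.

Final answer: Z/2886Z has φ(2886) = 864 units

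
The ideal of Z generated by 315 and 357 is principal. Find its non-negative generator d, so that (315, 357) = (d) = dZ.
(315, 357) = (21); d = 21

In the PID Z, (a, b) is generated by gcd(a, b). Compute gcd(357, 315) with the extended Euclidean algorithm, tracking rows (r, s, t) with s·357 + t·315 = r:
  row A: (357, 1, 0)   [1·357 + 0·315 = 357]
  row B: (315, 0, 1)   [0·357 + 1·315 = 315]
  357 = 1·315 + 42   → row C = row A − 1·row B = (42, 1, −1)   [check: 1·357 − 1·315 = 42]
  315 = 7·42 + 21   → row D = row B − 7·row C = (21, −7, 8)   [check: −7·357 + 8·315 = 21]
  42 = 2·21 + 0   → remainder 0, stop. gcd = 21 (last nonzero row D).
So gcd(315, 357) = 21, with Bézout identity −7·357 + 8·315 = 21. Containment (⊇): the Bézout identity exhibits 21 as an element of (315, 357), giving (21) ⊆ (315, 357). Containment (⊆): since 21 | 315 and 21 | 357 (315 = 21·15, 357 = 21·17), every Z-linear combination of 315 and 357 is divisible by 21, so (315, 357) ⊆ (21). Therefore (315, 357) = (21), d = 21.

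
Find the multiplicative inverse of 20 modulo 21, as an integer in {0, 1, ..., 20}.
Apply the extended Euclidean algorithm to (21, 20), tracking rows (r, s, t) with s·21 + t·20 = r. Each division r_prev = q·r_cur + r_new produces the new row as (previous row) − q·(current row):
  row A: (21, 1, 0)   [1·21 + 0·20 = 21]
  row B: (20, 0, 1)   [0·21 + 1·20 = 20]
  21 = 1·20 + 1   → row C = row A − 1·row B = (1, 1, −1)   [check: 1·21 − 1·20 = 1]
  20 = 20·1 + 0   → remainder 0, stop. gcd = 1 (last nonzero row C).
The gcd is 1, so 20 is invertible mod 21. The last nonzero row gives 1·21 − 1·20 = 1, so t = −1. So 20^(−1) ≡ −1 ≡ 20 (mod 21). Verify: 20 · 20 = 400 ≡ 1 (mod 21). ✓

Final answer: 20^(−1) ≡ 20 (mod 21)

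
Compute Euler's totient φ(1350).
φ(1350) = 360

φ is multiplicative, with φ(p^e) = p^e − p^(e−1). Factorise 1350 = 2 · 3^3 · 5^2. Then
  φ(1350) = (2 − 1) · (3^3 − 3^2) · (5^2 − 5^1) = 1 · 18 · 20 = 360.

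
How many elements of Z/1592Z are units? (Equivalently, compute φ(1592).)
An element a ∈ Z/1592Z is a unit iff gcd(a, 1592) = 1, so the number of units is φ(1592). φ is multiplicative, with φ(p^e) = p^e − p^(e−1). Factorise 1592 = 2^3 · 199. Then
  φ(1592) = (2^3 − 2^2) · (199 − 1) = 4 · 198 = 792.

Final answer: Z/1592Z has φ(1592) = 792 units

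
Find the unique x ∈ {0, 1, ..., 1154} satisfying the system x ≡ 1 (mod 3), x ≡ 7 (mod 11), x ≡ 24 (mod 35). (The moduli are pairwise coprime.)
x ≡ 304 (mod 1155); the representative in [0, 1155) is 304

The moduli 3, 11, 35 are pairwise coprime, so by the CRT there is a unique solution mod 3·11·35 = 1155.
Solve by successive substitution. Start with x ≡ 1 (mod 3).
  Combine with x ≡ 7 (mod 11): write x = 1 + 3·t and require 1 + 3·t ≡ 7 (mod 11), i.e. 3·t ≡ 7 − 1 ≡ 6 (mod 11). Since 3^(−1) ≡ 4 (mod 11), t ≡ 4·6 ≡ 2 (mod 11). So x ≡ 1 + 3·2 = 7 (mod 33).
  Combine with x ≡ 24 (mod 35): write x = 7 + 33·t and require 7 + 33·t ≡ 24 (mod 35), i.e. 33·t ≡ 24 − 7 ≡ 17 (mod 35). Since 33^(−1) ≡ 17 (mod 35), t ≡ 17·17 ≡ 9 (mod 35). So x ≡ 7 + 33·9 = 304 (mod 1155).
Unique solution in [0, 1155): x = 304.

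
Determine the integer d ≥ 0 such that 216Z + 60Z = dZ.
In the PID Z, (a, b) is generated by gcd(a, b). Compute gcd(216, 60) with the extended Euclidean algorithm, tracking rows (r, s, t) with s·216 + t·60 = r:
  row A: (216, 1, 0)   [1·216 + 0·60 = 216]
  row B: (60, 0, 1)   [0·216 + 1·60 = 60]
  216 = 3·60 + 36   → row C = row A − 3·row B = (36, 1, −3)   [check: 1·216 − 3·60 = 36]
  60 = 1·36 + 24   → row D = row B − 1·row C = (24, −1, 4)   [check: −1·216 + 4·60 = 24]
  36 = 1·24 + 12   → row E = row C − 1·row D = (12, 2, −7)   [check: 2·216 − 7·60 = 12]
  24 = 2·12 + 0   → remainder 0, stop. gcd = 12 (last nonzero row E).
So gcd(216, 60) = 12, with Bézout identity 2·216 − 7·60 = 12. Containment (⊇): the Bézout identity exhibits 12 as an element of (216, 60), giving (12) ⊆ (216, 60). Containment (⊆): since 12 | 216 and 12 | 60 (216 = 12·18, 60 = 12·5), every Z-linear combination of 216 and 60 is divisible by 12, so (216, 60) ⊆ (12). Therefore (216, 60) = (12), d = 12.

Final answer: (216, 60) = (12); d = 12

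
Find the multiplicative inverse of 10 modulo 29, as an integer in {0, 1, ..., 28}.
10^(−1) ≡ 3 (mod 29)

Apply the extended Euclidean algorithm to (29, 10), tracking rows (r, s, t) with s·29 + t·10 = r. Each division r_prev = q·r_cur + r_new produces the new row as (previous row) − q·(current row):
  row A: (29, 1, 0)   [1·29 + 0·10 = 29]
  row B: (10, 0, 1)   [0·29 + 1·10 = 10]
  29 = 2·10 + 9   → row C = row A − 2·row B = (9, 1, −2)   [check: 1·29 − 2·10 = 9]
  10 = 1·9 + 1   → row D = row B − 1·row C = (1, −1, 3)   [check: −1·29 + 3·10 = 1]
  9 = 9·1 + 0   → remainder 0, stop. gcd = 1 (last nonzero row D).
The gcd is 1, so 10 is invertible mod 29. The last nonzero row gives −1·29 + 3·10 = 1, so t = 3. So 10^(−1) ≡ 3 (mod 29). Verify: 10 · 3 = 30 ≡ 1 (mod 29). ✓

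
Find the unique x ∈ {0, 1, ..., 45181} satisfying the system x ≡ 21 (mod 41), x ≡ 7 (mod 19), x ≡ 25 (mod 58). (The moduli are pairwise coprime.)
The moduli 41, 19, 58 are pairwise coprime, so by the CRT there is a unique solution mod 41·19·58 = 45182.
Solve by successive substitution. Start with x ≡ 21 (mod 41).
  Combine with x ≡ 7 (mod 19): write x = 21 + 41·t and require 21 + 41·t ≡ 7 (mod 19), i.e. 41·t ≡ 7 − 21 ≡ 5 (mod 19). Since 41^(−1) ≡ 13 (mod 19) (41 ≡ 3 (mod 19)), t ≡ 13·5 ≡ 8 (mod 19). So x ≡ 21 + 41·8 = 349 (mod 779).
  Combine with x ≡ 25 (mod 58): write x = 349 + 779·t and require 349 + 779·t ≡ 25 (mod 58), i.e. 779·t ≡ 25 − 349 ≡ 24 (mod 58). Since 779^(−1) ≡ 7 (mod 58) (779 ≡ 25 (mod 58)), t ≡ 7·24 ≡ 52 (mod 58). So x ≡ 349 + 779·52 = 40857 (mod 45182).
Unique solution in [0, 45182): x = 40857.

Final answer: x ≡ 40857 (mod 45182); the representative in [0, 45182) is 40857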